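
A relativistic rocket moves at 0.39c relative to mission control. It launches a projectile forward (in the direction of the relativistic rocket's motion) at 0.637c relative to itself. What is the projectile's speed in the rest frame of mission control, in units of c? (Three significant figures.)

Relativistic velocity addition: u = (u' + v)/(1 + u'v/c²), with u' = 0.637c and v = 0.39c.
Numerator: 0.637 + 0.39 = 1.027. Denominator: 1 + (0.637)(0.39) = 1.24843.
u = 1.027/1.24843 = 0.82263, so the speed is 0.823c.

0.823c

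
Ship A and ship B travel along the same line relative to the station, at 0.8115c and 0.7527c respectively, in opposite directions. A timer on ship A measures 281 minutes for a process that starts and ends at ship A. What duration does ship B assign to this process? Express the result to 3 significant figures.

1180 minutes

Speed of ship A in ship B's frame: u = (v_A + v_B)/(1 + v_A v_B/c²) = (0.8115 + 0.7527)/(1 + 0.8115×0.7527) = 1.5642/1.61081605 = 0.97106; |u| = 0.97106c.
γ for this relative speed: γ = 1/√(1 − 0.942958) = 4.187.
The clock on ship A records proper time, so ship B measures Δt = γΔτ = 4.187 × 281 = 1180 minutes.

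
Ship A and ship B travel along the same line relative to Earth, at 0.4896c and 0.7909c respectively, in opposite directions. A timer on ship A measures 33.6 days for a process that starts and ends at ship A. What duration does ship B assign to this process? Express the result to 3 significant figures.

Speed of ship A in ship B's frame: u = (v_A + v_B)/(1 + v_A v_B/c²) = (0.4896 + 0.7909)/(1 + 0.4896×0.7909) = 1.2805/1.38722464 = 0.92307; |u| = 0.92307c.
γ for this relative speed: γ = 1/√(1 − 0.852058) = 2.5999.
Ship A's interval is proper; time dilation gives Δt_B = γΔτ = 2.5999 × 33.6 days = 87.4 days.

87.4 days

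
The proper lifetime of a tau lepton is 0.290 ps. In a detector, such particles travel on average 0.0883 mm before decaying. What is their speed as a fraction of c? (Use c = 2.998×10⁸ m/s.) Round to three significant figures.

Let x = d/(cτ) = 8.830×10^-5 m / (2.998×10⁸ m/s × 2.900×10^-13 s) = 1.0156. Since d = βγcτ, x = βγ = β/√(1−β²).
Solving: β² = x²/(1+x²) = 1.03144/2.03144 = 0.507738, so β = 0.713.

0.713c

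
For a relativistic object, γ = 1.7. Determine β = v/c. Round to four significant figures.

0.8087

β = √(1 − 1/γ²) = √(1 − 1/2.89) = √0.653979 = 0.8087.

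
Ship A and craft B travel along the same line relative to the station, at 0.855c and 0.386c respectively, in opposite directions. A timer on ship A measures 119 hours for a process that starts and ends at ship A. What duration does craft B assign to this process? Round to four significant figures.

Transform ship A's velocity into craft B's frame: (0.855 + 0.386)/(1 + 0.855·0.386) = 1.241/1.33003, so the relative speed is 0.93306c.
At |u| = 0.93306c, γ = (1 − 0.870601)^(−1/2) = 2.7799.
The clock on ship A records proper time, so craft B measures Δt = γΔτ = 2.7799 × 119 = 330.8 hours.

330.8 hours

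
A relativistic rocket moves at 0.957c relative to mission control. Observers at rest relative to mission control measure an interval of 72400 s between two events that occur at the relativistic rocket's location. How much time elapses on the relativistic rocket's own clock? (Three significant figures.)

21000 s

β² = 0.915849, so γ = 1/√0.084151 = 3.4472.
The moving clock records proper time: Δτ = Δt/γ = 72400/3.4472 = 21000 s.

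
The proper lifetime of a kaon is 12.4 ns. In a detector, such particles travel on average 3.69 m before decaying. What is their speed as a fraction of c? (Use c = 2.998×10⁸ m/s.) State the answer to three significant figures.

Let x = d/(cτ) = 3.690 m / (2.998×10⁸ m/s × 1.240×10^-8 s) = 0.9926. Since d = βγcτ, x = βγ = β/√(1−β²).
Solving: β² = x²/(1+x²) = 0.985255/1.985255 = 0.496286, so β = 0.704.

0.704c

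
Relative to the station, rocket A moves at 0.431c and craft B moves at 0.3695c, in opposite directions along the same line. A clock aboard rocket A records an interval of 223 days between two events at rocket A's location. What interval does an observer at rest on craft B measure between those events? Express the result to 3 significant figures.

The velocity of rocket A relative to craft B is (0.431 + 0.3695)c / (1 + 0.431×0.3695) = 0.69053c; relative speed 0.69053c.
γ for this relative speed: γ = 1/√(1 − 0.476832) = 1.3825.
Rocket A's interval is proper; time dilation gives Δt_B = γΔτ = 1.3825 × 223 days = 308 days.

308 days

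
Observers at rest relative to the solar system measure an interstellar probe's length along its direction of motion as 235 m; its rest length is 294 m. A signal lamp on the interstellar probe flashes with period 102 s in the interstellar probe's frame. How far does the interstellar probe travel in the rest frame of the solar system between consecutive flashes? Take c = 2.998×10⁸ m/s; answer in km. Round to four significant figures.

γ = L₀/L = 294/235 = 1.25106.
β = √(1 − 1/γ²) = 0.6009. Lab-frame period = γτ = 1.25106×102 s = 127.61 s. Distance = βc × γτ = 0.6009 × 2.998×10⁸ m/s × 127.61 s = 2.2989×10^10 m = 2.299×10^7 km.

2.299×10^7 km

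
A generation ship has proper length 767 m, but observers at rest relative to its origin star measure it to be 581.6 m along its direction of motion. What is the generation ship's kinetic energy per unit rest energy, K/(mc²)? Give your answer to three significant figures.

Length contraction gives γ = L₀/L = 767/581.6 = 1.31878.
K/(mc²) = γ − 1 = 1.31878 − 1 = 0.319.

0.319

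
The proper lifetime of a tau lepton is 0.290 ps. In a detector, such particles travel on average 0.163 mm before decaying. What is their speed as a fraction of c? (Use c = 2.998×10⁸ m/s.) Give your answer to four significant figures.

0.8823c

Lab distance = (lab lifetime)·v = γτ·βc, so βγ = d/(cτ) = 1.630×10^-4/(2.998×10⁸ × 2.900×10^-13) = 1.8748.
With βγ = 1.8748: γ² = 1 + (βγ)² = 4.51488, and β = (βγ)/γ = 1.8748/2.12482 = 0.8823.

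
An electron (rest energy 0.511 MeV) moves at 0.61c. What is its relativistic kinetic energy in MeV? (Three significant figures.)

0.134 MeV

Lorentz factor: γ = (1 − 0.3721)^(−1/2) = 1.26199.
Kinetic energy: K = (γ − 1)mc² = (1.26199 − 1) × 0.511 MeV = 0.26199 × 0.511 = 0.134 MeV.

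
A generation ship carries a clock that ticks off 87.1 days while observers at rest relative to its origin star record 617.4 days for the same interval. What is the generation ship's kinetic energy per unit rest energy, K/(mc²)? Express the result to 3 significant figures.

6.09

From Δt = γΔτ: γ = 617.4/87.1 = 7.0884.
Since K = (γ−1)mc², K/(mc²) = 7.0884 − 1 = 6.09.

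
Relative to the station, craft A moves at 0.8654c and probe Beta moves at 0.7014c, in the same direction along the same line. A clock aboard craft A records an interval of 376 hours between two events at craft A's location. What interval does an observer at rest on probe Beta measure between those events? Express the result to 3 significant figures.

Speed of craft A in probe Beta's frame: u = (v_A − v_B)/(1 − v_A v_B/c²) = (0.8654 − 0.7014)/(1 − 0.8654×0.7014) = 0.164/0.39300844 = 0.41729; |u| = 0.41729c.
γ for this relative speed: γ = 1/√(1 − 0.174131) = 1.1004.
Craft A's interval is proper; time dilation gives Δt_B = γΔτ = 1.1004 × 376 hours = 414 hours.

414 hours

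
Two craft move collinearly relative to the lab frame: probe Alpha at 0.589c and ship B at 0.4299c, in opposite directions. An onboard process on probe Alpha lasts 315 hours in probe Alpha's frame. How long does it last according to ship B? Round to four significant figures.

541.0 hours

Transform probe Alpha's velocity into ship B's frame: (0.589 + 0.4299)/(1 + 0.589·0.4299) = 1.0189/1.2532111, so the relative speed is 0.81303c.
At |u| = 0.81303c, γ = (1 − 0.661018)^(−1/2) = 1.7176.
Probe Alpha's interval is proper; time dilation gives Δt_B = γΔτ = 1.7176 × 315 hours = 541.0 hours.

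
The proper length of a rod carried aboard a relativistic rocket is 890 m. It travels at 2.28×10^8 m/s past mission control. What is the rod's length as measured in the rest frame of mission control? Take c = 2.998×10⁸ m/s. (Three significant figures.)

β = v/c = (2.28×10^8 m/s)/(2.998×10⁸ m/s) = 0.760507.
Lorentz factor: γ = (1 − 0.5783709)^(−1/2) = 1.54.
Length contraction: L = L₀/γ = 890/1.54 = 578 m.

578 m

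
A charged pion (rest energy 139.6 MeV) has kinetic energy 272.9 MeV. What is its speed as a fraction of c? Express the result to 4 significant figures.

K = (γ−1)mc², so γ = 1 + 272.9/139.6 = 2.9549.
Then v/c = √(1 − γ⁻²) = √(1 − 0.114529) = √0.885471 = 0.9410.

0.9410c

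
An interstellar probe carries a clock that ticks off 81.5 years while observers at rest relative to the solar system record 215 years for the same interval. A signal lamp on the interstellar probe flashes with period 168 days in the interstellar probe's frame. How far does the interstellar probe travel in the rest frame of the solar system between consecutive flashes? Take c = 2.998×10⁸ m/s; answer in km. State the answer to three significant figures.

1.06×10^13 km

The time-dilation ratio gives γ = 215/81.5 = 2.63804.
β = √(1 − 1/γ²) = 0.92537. Lab-frame period = γτ = 2.63804×168 days = 443.19 days. Distance = βc × γτ = 0.92537 × 2.998×10⁸ m/s × 38291616 s = 1.0623×10^16 m = 1.06×10^13 km.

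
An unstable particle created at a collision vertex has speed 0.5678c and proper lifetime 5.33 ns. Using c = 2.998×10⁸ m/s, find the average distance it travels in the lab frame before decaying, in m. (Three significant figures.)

γ = 1/√(1 − β²) = 1/√(1 − 0.32239684) = 1/√0.67760316 = 1/0.823167 = 1.2148.
Lab-frame lifetime: Δt = γτ = 1.2148 × 5.33 ns = 6.4749 ns.
Distance: d = vΔt = 0.5678 × 2.998×10⁸ m/s × 6.4749×10^-9 s = 1.10 m.

1.10 m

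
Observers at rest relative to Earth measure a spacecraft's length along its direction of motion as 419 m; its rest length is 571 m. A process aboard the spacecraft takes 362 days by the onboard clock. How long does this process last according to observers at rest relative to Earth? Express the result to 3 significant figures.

γ = L₀/L = 571/419 = 1.36277.
The same γ dilates the second interval: 1.36277 × 362 days = 493 days.

493 days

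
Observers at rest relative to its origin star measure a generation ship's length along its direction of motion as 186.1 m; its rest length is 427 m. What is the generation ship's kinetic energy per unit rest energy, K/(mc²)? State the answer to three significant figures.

1.29

From L = L₀/γ: γ = 427/186.1 = 2.29447.
K/(mc²) = γ − 1 = 2.29447 − 1 = 1.29.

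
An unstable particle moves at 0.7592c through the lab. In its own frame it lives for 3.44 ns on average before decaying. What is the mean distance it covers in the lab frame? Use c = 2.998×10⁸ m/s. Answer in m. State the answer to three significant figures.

1.20 m

Lorentz factor: γ = (1 − 0.57638464)^(−1/2) = 1.5364.
Lab-frame lifetime: Δt = γτ = 1.5364 × 3.44 ns = 5.2852 ns.
Distance: d = vΔt = 0.7592 × 2.998×10⁸ m/s × 5.2852×10^-9 s = 1.20 m.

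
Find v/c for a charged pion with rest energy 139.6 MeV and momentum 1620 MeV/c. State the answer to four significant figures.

pc/(mc²) = 1620/139.6 = 11.605 = βγ = β/√(1−β²).
So β² = x²/(1 + x²) with x = 11.605: x² = 134.676, β² = 134.676/135.676 = 0.992629, β = 0.9963.

0.9963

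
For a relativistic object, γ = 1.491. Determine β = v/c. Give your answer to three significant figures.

β = √(1 − 1/γ²) = √(1 − 1/2.223081) = √0.550174 = 0.742.

0.742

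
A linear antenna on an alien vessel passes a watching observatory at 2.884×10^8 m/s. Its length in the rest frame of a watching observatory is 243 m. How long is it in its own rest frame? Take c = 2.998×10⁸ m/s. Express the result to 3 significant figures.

890 m

β = v/c = (2.884×10^8 m/s)/(2.998×10⁸ m/s) = 0.961975.
γ = 1/√(1 − β²) = 1/√(1 − 0.9253959) = 1/√0.0746041 = 1/0.273138 = 3.6612.
Proper length: L₀ = γ·L = 3.6612 × 243 = 890 m.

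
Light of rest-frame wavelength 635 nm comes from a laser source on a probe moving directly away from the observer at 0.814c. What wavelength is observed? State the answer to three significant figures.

Relativistic Doppler for wavelength: λ_obs = λ_src · √((1+β)/(1−β)).
With β = 0.814: factor = √(1.814/0.186) = 3.1229.
λ_obs = 635 × 3.1229 = 1980 nm.

1980 nm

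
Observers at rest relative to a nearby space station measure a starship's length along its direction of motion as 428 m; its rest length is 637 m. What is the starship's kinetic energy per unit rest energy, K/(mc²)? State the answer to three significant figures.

From L = L₀/γ: γ = 637/428 = 1.48832.
Since K = (γ−1)mc², K/(mc²) = 1.48832 − 1 = 0.488.

0.488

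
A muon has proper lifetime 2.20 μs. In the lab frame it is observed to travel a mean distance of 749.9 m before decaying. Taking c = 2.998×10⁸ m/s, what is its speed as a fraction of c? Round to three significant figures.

0.751c

d = βγcτ ⇒ βγ = d/(cτ) = 749.9 m / (659.56 m) = 1.137.
β = (βγ)/√(1+(βγ)²) = 1.137/√2.29277 = 0.751.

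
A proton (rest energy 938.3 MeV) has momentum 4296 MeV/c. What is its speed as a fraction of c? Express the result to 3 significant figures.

0.977c

pc/(mc²) = 4296/938.3 = 4.5785 = βγ = β/√(1−β²).
So β² = x²/(1 + x²) with x = 4.5785: x² = 20.9627, β² = 20.9627/21.9627 = 0.954468, β = 0.977.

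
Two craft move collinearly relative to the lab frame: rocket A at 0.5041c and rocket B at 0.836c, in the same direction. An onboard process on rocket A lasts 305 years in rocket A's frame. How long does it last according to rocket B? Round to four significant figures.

The velocity of rocket A relative to rocket B is (0.5041 − 0.836)c / (1 − 0.5041×0.836) = −0.57365c; relative speed 0.57365c.
At |u| = 0.57365c, γ = (1 − 0.329074)^(−1/2) = 1.2209.
Rocket A's interval is proper; time dilation gives Δt_B = γΔτ = 1.2209 × 305 years = 372.4 years.

372.4 years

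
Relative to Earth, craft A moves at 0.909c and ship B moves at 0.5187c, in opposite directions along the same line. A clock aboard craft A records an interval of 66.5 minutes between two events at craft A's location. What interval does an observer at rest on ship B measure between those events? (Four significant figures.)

274.6 minutes

Transform craft A's velocity into ship B's frame: (0.909 + 0.5187)/(1 + 0.909·0.5187) = 1.4277/1.4714983, so the relative speed is 0.97024c.
At |u| = 0.97024c, γ = (1 − 0.941366)^(−1/2) = 4.1298.
The clock on craft A records proper time, so ship B measures Δt = γΔτ = 4.1298 × 66.5 = 274.6 minutes.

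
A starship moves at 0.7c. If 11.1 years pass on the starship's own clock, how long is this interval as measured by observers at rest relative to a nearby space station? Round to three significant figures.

Lorentz factor: γ = (1 − 0.49)^(−1/2) = 1.4003.
Time dilation: Δt = γ·Δτ = 1.4003 × 11.1 = 15.5 years.

15.5 years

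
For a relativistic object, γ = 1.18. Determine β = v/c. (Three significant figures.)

β = √(1 − 1/γ²) = √(1 − 1/1.3924) = √0.281816 = 0.531.

0.531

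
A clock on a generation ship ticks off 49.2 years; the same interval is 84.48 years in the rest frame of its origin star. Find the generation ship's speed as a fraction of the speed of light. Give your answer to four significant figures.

0.8129c

γ = Δt/Δτ = 84.48/49.2 = 1.7171.
β = √(1 − 1/γ²) = √(1 − 0.339163) = √0.660837 = 0.8129.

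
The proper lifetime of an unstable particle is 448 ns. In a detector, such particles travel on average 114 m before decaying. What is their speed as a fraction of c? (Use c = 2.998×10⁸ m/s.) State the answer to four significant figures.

0.6471c

Let x = d/(cτ) = 114.0 m / (2.998×10⁸ m/s × 4.480×10^-7 s) = 0.84878. Since d = βγcτ, x = βγ = β/√(1−β²).
Solving: β² = x²/(1+x²) = 0.720427/1.720427 = 0.418749, so β = 0.6471.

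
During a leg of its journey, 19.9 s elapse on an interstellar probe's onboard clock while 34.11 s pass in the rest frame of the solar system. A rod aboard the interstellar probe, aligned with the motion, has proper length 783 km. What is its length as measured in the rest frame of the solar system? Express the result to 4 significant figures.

456.8 km

γ = Δt/Δτ = 34.11/19.9 = 1.71407.
L = L₀/γ = 783/1.71407 = 456.8 km.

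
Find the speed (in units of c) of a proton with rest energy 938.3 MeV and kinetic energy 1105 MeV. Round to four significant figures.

0.8883c

K = (γ−1)mc², so γ = 1 + 1105/938.3 = 2.1777.
Then v/c = √(1 − γ⁻²) = √(1 − 0.210865) = √0.789135 = 0.8883.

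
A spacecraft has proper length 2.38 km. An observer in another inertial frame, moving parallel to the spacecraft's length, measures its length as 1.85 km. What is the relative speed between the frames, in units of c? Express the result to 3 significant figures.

Length contraction gives γ = L₀/L = 2.38/1.85 = 1.2865.
β = √(1 − 1/γ²) = √0.3958 = 0.629.

0.629c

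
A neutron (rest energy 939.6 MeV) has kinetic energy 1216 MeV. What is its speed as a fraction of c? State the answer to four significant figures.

0.9000c

γ = 1 + K/(mc²) = 1 + 1216/939.6 = 2.2942.
β = √(1 − 1/γ²) = √(1 − 0.189993) = √0.810007 = 0.9000.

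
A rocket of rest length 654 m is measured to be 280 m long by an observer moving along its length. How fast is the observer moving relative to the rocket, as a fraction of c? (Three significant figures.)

0.904c

Length contraction gives γ = L₀/L = 654/280 = 2.3357.
β = √(1 − 1/γ²) = √0.816699 = 0.904.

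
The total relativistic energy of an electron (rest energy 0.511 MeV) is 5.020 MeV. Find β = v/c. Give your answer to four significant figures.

Total energy E = γmc² gives γ = 5.020/0.511 = 9.8239.
Hence β = √(1 − 1/γ²) = √(1 − 0.0103617) = √0.9896383 = 0.9948.

0.9948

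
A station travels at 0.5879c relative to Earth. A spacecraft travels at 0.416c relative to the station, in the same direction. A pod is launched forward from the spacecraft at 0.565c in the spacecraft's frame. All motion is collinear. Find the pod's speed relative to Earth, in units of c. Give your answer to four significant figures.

0.9422c

Compose velocities in two stages. Stage 1 (into S'): u₁ = (0.565+0.416)/(1+0.565×0.416) = 0.79431.
Stage 2 (into S): u = (0.79431+0.5879)/(1+0.79431×0.5879) = 0.94222, so the speed is 0.9422c.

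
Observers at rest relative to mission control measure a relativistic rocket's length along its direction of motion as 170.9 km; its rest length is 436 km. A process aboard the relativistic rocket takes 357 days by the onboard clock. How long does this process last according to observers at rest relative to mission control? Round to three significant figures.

Length contraction gives γ = L₀/L = 436/170.9 = 2.5512.
The same γ dilates the second interval: 2.5512 × 357 days = 911 days.

911 days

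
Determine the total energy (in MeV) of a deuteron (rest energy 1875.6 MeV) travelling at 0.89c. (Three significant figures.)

4110 MeV

With β = 0.89, γ = 1/√(1 − 0.89²) = 1/√0.2079 = 2.1932.
Total energy: E = γmc² = 2.1932 × 1875.6 MeV = 4110 MeV.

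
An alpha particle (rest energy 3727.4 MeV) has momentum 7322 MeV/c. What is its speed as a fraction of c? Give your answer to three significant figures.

0.891c

βγ = pc/(mc²) = 7322/3727.4 = 1.9644.
Since γ² = 1 + (βγ)² = 4.85887, γ = √4.85887 = 2.20428, and β = (βγ)/γ = 1.9644/2.20428 = 0.891.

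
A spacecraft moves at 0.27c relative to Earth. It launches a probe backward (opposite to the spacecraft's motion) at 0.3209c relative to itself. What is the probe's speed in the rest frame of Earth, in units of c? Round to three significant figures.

0.0557c

Relativistic velocity addition: u = (u' + v)/(1 + u'v/c²), with u' = −0.3209c and v = 0.27c.
Numerator: −0.3209 + 0.27 = −0.0509. Denominator: 1 + (−0.3209)(0.27) = 0.913357.
u = −0.0509/0.913357 = −0.055728, so the speed is 0.0557c.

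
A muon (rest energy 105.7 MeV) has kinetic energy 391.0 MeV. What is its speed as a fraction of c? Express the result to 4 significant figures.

K = (γ−1)mc², so γ = 1 + 391.0/105.7 = 4.6991.
Then v/c = √(1 − γ⁻²) = √(1 − 0.0452867) = √0.9547133 = 0.9771.

0.9771c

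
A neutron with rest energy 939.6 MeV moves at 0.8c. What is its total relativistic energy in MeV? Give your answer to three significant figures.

β² = 0.64, so γ = 1/√0.36 = 1.6667.
Total energy: E = γmc² = 1.6667 × 939.6 MeV = 1570 MeV.

1570 MeV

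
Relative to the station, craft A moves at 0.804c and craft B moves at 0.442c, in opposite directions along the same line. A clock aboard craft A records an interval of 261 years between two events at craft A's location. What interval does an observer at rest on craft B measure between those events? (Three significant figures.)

The velocity of craft A relative to craft B is (0.804 + 0.442)c / (1 + 0.804×0.442) = 0.91931c; relative speed 0.91931c.
At |u| = 0.91931c, γ = (1 − 0.845131)^(−1/2) = 2.5411.
Craft A's interval is proper; time dilation gives Δt_B = γΔτ = 2.5411 × 261 years = 663 years.

663 years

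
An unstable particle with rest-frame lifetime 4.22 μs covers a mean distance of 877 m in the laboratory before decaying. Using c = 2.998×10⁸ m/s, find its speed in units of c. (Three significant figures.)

0.570c

Lab distance = (lab lifetime)·v = γτ·βc, so βγ = d/(cτ) = 877.0/(2.998×10⁸ × 4.220×10^-6) = 0.6932.
With βγ = 0.6932: γ² = 1 + (βγ)² = 1.480526, and β = (βγ)/γ = 0.6932/1.21677 = 0.570.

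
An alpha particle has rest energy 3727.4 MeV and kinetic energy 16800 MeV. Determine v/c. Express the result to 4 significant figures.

K = (γ−1)mc², so γ = 1 + 16800/3727.4 = 5.5072.
Then v/c = √(1 − γ⁻²) = √(1 − 0.0329715) = √0.9670285 = 0.9834.

0.9834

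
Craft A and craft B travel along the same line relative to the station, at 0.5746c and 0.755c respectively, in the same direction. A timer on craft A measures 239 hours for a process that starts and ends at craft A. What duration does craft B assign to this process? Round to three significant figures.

252 hours

Transform craft A's velocity into craft B's frame: (0.5746 − 0.755)/(1 − 0.5746·0.755) = −0.1804/0.566177, so the relative speed is 0.31863c.
At |u| = 0.31863c, γ = (1 − 0.101525)^(−1/2) = 1.055.
The clock on craft A records proper time, so craft B measures Δt = γΔτ = 1.055 × 239 = 252 hours.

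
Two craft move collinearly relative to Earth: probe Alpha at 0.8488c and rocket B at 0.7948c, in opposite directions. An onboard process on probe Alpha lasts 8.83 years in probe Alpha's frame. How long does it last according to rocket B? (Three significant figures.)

46.1 years

Transform probe Alpha's velocity into rocket B's frame: (0.8488 + 0.7948)/(1 + 0.8488·0.7948) = 1.6436/1.67462624, so the relative speed is 0.98147c.
At |u| = 0.98147c, γ = (1 − 0.963283)^(−1/2) = 5.2187.
Probe Alpha's interval is proper; time dilation gives Δt_B = γΔτ = 5.2187 × 8.83 years = 46.1 years.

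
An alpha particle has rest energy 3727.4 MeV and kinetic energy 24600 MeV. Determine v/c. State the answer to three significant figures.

0.991

γ = 1 + K/(mc²) = 1 + 24600/3727.4 = 7.5998.
β = √(1 − 1/γ²) = √(1 − 0.0173139) = √0.9826861 = 0.991.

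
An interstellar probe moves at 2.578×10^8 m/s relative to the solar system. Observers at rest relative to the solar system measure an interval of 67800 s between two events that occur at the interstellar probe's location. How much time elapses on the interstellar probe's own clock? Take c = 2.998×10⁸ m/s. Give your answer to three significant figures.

34600 s

β = v/c = (2.578×10^8 m/s)/(2.998×10⁸ m/s) = 0.859907.
With β = 0.859907, γ = 1/√(1 − 0.859907²) = 1/√0.26056 = 1.9591.
The interstellar probe's clock runs slow as seen from the solar system, so Δτ = Δt/γ = 67800/1.9591 = 34600 s.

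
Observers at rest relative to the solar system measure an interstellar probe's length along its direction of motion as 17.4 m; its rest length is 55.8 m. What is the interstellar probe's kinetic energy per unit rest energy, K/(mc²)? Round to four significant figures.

γ = L₀/L = 55.8/17.4 = 3.2069.
Since K = (γ−1)mc², K/(mc²) = 3.2069 − 1 = 2.207.

2.207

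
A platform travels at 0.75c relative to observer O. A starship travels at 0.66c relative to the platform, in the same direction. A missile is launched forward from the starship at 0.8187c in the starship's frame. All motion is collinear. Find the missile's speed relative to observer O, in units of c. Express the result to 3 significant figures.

0.994c

First combine the missile and starship (S''→S'): u₁ = (0.8187 + 0.66)/(1 + 0.8187×0.66) = 1.4787/1.540342 = 0.95998.
Then combine with the platform (S'→S): u = (0.95998 + 0.75)/(1 + 0.95998×0.75) = 1.70998/1.719985 = 0.99418.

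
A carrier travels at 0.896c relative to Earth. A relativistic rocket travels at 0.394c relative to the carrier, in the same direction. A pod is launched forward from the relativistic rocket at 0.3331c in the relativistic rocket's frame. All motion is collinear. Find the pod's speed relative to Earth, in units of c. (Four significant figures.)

0.9764c

Apply u = (u'+v)/(1+u'v) twice. Pod in the carrier frame: (0.3331+0.394)/(1+0.3331·0.394) = 0.7271/1.1312414 = 0.64275c.
That velocity, transformed to the rest frame of Earth: (0.64275+0.896)/(1+0.64275·0.896) = 1.53875/1.575904 = 0.97642c.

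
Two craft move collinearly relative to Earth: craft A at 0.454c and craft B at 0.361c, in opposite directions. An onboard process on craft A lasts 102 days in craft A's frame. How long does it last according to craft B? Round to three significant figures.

143 days

The velocity of craft A relative to craft B is (0.454 + 0.361)c / (1 + 0.454×0.361) = 0.70024c; relative speed 0.70024c.
γ for this relative speed: γ = 1/√(1 − 0.490336) = 1.4007.
The clock on craft A records proper time, so craft B measures Δt = γΔτ = 1.4007 × 102 = 143 days.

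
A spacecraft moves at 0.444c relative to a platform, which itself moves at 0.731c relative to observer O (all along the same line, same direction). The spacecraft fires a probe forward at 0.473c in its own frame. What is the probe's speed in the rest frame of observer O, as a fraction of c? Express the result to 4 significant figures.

First combine the probe and spacecraft (S''→S'): u₁ = (0.473 + 0.444)/(1 + 0.473×0.444) = 0.917/1.210012 = 0.75784.
Then combine with the platform (S'→S): u = (0.75784 + 0.731)/(1 + 0.75784×0.731) = 1.48884/1.55398104 = 0.95808.

0.9581c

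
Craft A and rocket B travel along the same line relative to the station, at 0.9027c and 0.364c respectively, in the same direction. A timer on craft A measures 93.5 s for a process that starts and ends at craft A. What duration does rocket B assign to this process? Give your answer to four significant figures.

The velocity of craft A relative to rocket B is (0.9027 − 0.364)c / (1 − 0.9027×0.364) = 0.80233c; relative speed 0.80233c.
At |u| = 0.80233c, γ = (1 − 0.643733)^(−1/2) = 1.6754.
The clock on craft A records proper time, so rocket B measures Δt = γΔτ = 1.6754 × 93.5 = 156.6 s.

156.6 s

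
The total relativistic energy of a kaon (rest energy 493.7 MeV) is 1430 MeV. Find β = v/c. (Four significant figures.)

0.9385

Total energy E = γmc² gives γ = 1430/493.7 = 2.8965.
Hence β = √(1 − 1/γ²) = √(1 − 0.119194) = √0.880806 = 0.9385.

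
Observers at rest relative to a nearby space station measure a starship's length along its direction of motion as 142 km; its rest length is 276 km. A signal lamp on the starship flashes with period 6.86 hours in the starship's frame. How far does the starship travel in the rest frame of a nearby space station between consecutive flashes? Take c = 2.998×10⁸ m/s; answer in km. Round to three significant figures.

Length contraction gives γ = L₀/L = 276/142 = 1.94366.
β = √(1 − 1/γ²) = 0.85749. Lab-frame period = γτ = 1.94366×6.86 hours = 13.334 hours. Distance = βc × γτ = 0.85749 × 2.998×10⁸ m/s × 48002.4 s = 1.2340×10^13 m = 1.23×10^10 km.

1.23×10^10 km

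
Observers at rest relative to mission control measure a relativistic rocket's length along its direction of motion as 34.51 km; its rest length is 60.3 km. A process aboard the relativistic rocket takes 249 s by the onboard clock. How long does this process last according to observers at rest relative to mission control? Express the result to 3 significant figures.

From L = L₀/γ: γ = 60.3/34.51 = 1.74732.
The same γ dilates the second interval: 1.74732 × 249 s = 435 s.

435 s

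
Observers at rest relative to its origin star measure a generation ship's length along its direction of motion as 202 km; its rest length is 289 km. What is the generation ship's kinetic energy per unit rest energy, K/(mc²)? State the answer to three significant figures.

0.431

γ = L₀/L = 289/202 = 1.43069.
K/(mc²) = γ − 1 = 1.43069 − 1 = 0.431.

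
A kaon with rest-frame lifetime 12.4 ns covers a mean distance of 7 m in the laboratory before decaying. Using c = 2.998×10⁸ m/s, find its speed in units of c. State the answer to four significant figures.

d = βγcτ ⇒ βγ = d/(cτ) = 7.000 m / (3.71752 m) = 1.883.
β = (βγ)/√(1+(βγ)²) = 1.883/√4.54569 = 0.8832.

0.8832c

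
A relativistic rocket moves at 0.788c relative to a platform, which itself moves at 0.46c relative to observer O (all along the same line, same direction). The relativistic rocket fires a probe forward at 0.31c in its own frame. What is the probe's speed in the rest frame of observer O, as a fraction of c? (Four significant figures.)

First combine the probe and relativistic rocket (S''→S'): u₁ = (0.31 + 0.788)/(1 + 0.31×0.788) = 1.098/1.24428 = 0.88244.
Then combine with the platform (S'→S): u = (0.88244 + 0.46)/(1 + 0.88244×0.46) = 1.34244/1.4059224 = 0.95485.

0.9548c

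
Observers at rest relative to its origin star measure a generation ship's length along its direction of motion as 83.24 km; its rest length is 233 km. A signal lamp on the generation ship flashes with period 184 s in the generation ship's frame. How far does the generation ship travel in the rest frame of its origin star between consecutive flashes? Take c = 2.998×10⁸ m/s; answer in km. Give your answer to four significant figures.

1.442×10^8 km

γ = L₀/L = 233/83.24 = 2.79914.
β = √(1 − 1/γ²) = 0.93401. Lab-frame period = γτ = 2.79914×184 s = 515.04 s. Distance = βc × γτ = 0.93401 × 2.998×10⁸ m/s × 515.04 s = 1.4422×10^11 m = 1.442×10^8 km.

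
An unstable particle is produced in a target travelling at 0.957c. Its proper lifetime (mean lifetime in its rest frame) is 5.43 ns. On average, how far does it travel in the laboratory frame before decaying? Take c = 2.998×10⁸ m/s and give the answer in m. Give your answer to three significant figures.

5.37 m

Lorentz factor: γ = (1 − 0.915849)^(−1/2) = 3.4472.
Lab-frame lifetime: Δt = γτ = 3.4472 × 5.43 ns = 18.718 ns.
Distance: d = vΔt = 0.957 × 2.998×10⁸ m/s × 1.8718×10^-8 s = 5.37 m.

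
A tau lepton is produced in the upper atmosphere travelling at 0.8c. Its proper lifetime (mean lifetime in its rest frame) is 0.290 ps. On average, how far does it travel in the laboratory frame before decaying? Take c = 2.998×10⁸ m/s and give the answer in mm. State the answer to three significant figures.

With β = 0.8, γ = 1/√(1 − 0.8²) = 1/√0.36 = 1.6667.
Lab-frame lifetime: Δt = γτ = 1.6667 × 0.290 ps = 0.48334 ps.
Distance: d = vΔt = 0.8 × 2.998×10⁸ m/s × 4.8334×10^-13 s = 1.16×10^-4 m = 0.116 mm.

0.116 mm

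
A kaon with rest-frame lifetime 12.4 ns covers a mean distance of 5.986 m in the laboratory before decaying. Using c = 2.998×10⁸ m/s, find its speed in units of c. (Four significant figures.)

0.8495c

Let x = d/(cτ) = 5.986 m / (2.998×10⁸ m/s × 1.240×10^-8 s) = 1.6102. Since d = βγcτ, x = βγ = β/√(1−β²).
Solving: β² = x²/(1+x²) = 2.59274/3.59274 = 0.721661, so β = 0.8495.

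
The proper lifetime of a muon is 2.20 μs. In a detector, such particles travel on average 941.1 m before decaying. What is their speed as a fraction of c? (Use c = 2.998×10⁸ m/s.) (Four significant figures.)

Let x = d/(cτ) = 941.1 m / (2.998×10⁸ m/s × 2.200×10^-6 s) = 1.4269. Since d = βγcτ, x = βγ = β/√(1−β²).
Solving: β² = x²/(1+x²) = 2.03604/3.03604 = 0.670624, so β = 0.8189.

0.8189c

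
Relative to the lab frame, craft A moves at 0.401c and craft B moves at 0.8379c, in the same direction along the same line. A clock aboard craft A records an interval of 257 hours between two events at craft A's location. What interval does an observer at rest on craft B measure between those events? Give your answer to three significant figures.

341 hours

The velocity of craft A relative to craft B is (0.401 − 0.8379)c / (1 − 0.401×0.8379) = −0.65798c; relative speed 0.65798c.
γ for this relative speed: γ = 1/√(1 − 0.432938) = 1.328.
Craft A's interval is proper; time dilation gives Δt_B = γΔτ = 1.328 × 257 hours = 341 hours.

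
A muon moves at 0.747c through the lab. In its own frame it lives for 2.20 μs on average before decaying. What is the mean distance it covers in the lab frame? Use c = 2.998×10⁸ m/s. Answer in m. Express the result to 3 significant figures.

β² = 0.558009, so γ = 1/√0.441991 = 1.5042.
Lab-frame lifetime: Δt = γτ = 1.5042 × 2.20 μs = 3.3092 μs.
Distance: d = vΔt = 0.747 × 2.998×10⁸ m/s × 3.3092×10^-6 s = 741 m.

741 m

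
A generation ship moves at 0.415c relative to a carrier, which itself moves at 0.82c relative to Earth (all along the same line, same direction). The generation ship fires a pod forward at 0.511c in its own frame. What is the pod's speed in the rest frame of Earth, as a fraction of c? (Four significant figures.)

Compose velocities in two stages. Stage 1 (into S'): u₁ = (0.511+0.415)/(1+0.511×0.415) = 0.76399.
Stage 2 (into S): u = (0.76399+0.82)/(1+0.76399×0.82) = 0.97388, so the speed is 0.9739c.

0.9739c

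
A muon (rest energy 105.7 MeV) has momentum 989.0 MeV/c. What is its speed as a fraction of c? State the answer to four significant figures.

pc/(mc²) = 989.0/105.7 = 9.3567 = βγ = β/√(1−β²).
So β² = x²/(1 + x²) with x = 9.3567: x² = 87.5478, β² = 87.5478/88.5478 = 0.988707, β = 0.9943.

0.9943c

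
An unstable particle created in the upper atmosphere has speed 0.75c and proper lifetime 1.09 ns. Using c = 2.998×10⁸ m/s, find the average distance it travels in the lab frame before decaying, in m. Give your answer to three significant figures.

γ = 1/√(1 − β²) = 1/√(1 − 0.5625) = 1/√0.4375 = 1/0.661438 = 1.5119.
Lab-frame lifetime: Δt = γτ = 1.5119 × 1.09 ns = 1.648 ns.
Distance: d = vΔt = 0.75 × 2.998×10⁸ m/s × 1.6480×10^-9 s = 0.371 m.

0.371 m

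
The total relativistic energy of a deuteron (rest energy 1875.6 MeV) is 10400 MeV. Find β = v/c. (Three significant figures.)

γ = E/(mc²) = 10400/1875.6 = 5.5449.
β = √(1 − 1/γ²) = √(1 − 0.0325246) = √0.9674754 = 0.984.

0.984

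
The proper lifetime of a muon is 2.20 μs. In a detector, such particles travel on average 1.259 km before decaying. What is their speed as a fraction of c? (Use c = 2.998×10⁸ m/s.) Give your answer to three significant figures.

Let x = d/(cτ) = 1259 m / (2.998×10⁸ m/s × 2.200×10^-6 s) = 1.9088. Since d = βγcτ, x = βγ = β/√(1−β²).
Solving: β² = x²/(1+x²) = 3.64352/4.64352 = 0.784646, so β = 0.886.

0.886c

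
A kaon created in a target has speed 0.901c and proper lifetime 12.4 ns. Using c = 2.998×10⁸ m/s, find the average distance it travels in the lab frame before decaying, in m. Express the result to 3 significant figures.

7.72 m

Lorentz factor: γ = (1 − 0.811801)^(−1/2) = 2.3051.
Lab-frame lifetime: Δt = γτ = 2.3051 × 12.4 ns = 28.583 ns.
Distance: d = vΔt = 0.901 × 2.998×10⁸ m/s × 2.8583×10^-8 s = 7.72 m.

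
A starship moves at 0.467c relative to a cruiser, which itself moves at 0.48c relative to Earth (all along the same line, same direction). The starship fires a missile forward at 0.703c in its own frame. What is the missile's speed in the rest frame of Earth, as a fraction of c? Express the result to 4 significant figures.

First combine the missile and starship (S''→S'): u₁ = (0.703 + 0.467)/(1 + 0.703×0.467) = 1.17/1.328301 = 0.88082.
Then combine with the cruiser (S'→S): u = (0.88082 + 0.48)/(1 + 0.88082×0.48) = 1.36082/1.4227936 = 0.95644.

0.9564c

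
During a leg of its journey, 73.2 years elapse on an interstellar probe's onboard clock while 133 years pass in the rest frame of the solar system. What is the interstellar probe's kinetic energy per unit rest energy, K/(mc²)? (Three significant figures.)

0.817

The time-dilation ratio gives γ = 133/73.2 = 1.81694.
Since K = (γ−1)mc², K/(mc²) = 1.81694 − 1 = 0.817.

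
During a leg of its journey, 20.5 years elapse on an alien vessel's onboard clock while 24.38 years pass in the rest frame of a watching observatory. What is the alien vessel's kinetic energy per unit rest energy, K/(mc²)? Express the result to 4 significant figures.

γ = Δt/Δτ = 24.38/20.5 = 1.18927.
Since K = (γ−1)mc², K/(mc²) = 1.18927 − 1 = 0.1893.

0.1893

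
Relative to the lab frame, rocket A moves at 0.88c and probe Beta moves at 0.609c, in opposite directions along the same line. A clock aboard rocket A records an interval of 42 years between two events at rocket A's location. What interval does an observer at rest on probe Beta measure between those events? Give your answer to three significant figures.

171 years

Speed of rocket A in probe Beta's frame: u = (v_A + v_B)/(1 + v_A v_B/c²) = (0.88 + 0.609)/(1 + 0.88×0.609) = 1.489/1.53592 = 0.96945; |u| = 0.96945c.
At |u| = 0.96945c, γ = (1 − 0.939833)^(−1/2) = 4.0768.
The clock on rocket A records proper time, so probe Beta measures Δt = γΔτ = 4.0768 × 42 = 171 years.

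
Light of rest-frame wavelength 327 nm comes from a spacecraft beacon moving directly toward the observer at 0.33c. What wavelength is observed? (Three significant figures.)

Relativistic Doppler for wavelength: λ_obs = λ_src · √((1−β)/(1+β)).
With β = 0.33: factor = √(0.67/1.33) = 0.70976.
λ_obs = 327 × 0.70976 = 232 nm.

232 nm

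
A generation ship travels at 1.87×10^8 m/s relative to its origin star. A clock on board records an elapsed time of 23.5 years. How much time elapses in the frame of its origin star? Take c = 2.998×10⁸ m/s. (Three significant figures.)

β = v/c = (1.87×10^8 m/s)/(2.998×10⁸ m/s) = 0.623749.
γ = 1/√(1 − β²) = 1/√(1 − 0.3890628) = 1/√0.6109372 = 1/0.781625 = 1.2794.
The onboard clock measures proper time, so the interval in the rest frame of its origin star is dilated: Δt = γ·Δτ = 1.2794 × 23.5 years = 30.1 years.

30.1 years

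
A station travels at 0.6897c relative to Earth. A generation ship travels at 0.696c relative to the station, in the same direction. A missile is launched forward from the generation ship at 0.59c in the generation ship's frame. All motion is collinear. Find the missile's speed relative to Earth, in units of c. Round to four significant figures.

0.9832c

Compose velocities in two stages. Stage 1 (into S'): u₁ = (0.59+0.696)/(1+0.59×0.696) = 0.91164.
Stage 2 (into S): u = (0.91164+0.6897)/(1+0.91164×0.6897) = 0.98317, so the speed is 0.9832c.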